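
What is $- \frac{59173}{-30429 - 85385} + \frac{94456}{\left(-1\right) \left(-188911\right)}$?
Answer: $\frac{22117757787}{21878538554} \approx 1.0109$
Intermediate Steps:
$- \frac{59173}{-30429 - 85385} + \frac{94456}{\left(-1\right) \left(-188911\right)} = - \frac{59173}{-30429 - 85385} + \frac{94456}{188911} = - \frac{59173}{-115814} + 94456 \cdot \frac{1}{188911} = \left(-59173\right) \left(- \frac{1}{115814}\right) + \frac{94456}{188911} = \frac{59173}{115814} + \frac{94456}{188911} = \frac{22117757787}{21878538554}$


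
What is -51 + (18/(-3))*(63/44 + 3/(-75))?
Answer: -32643/550 ≈ -59.351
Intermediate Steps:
-51 + (18/(-3))*(63/44 + 3/(-75)) = -51 + (18*(-⅓))*(63*(1/44) + 3*(-1/75)) = -51 - 6*(63/44 - 1/25) = -51 - 6*1531/1100 = -51 - 4593/550 = -32643/550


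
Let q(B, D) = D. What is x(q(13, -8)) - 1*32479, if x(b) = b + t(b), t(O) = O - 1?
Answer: -32496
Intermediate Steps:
t(O) = -1 + O
x(b) = -1 + 2*b (x(b) = b + (-1 + b) = -1 + 2*b)
x(q(13, -8)) - 1*32479 = (-1 + 2*(-8)) - 1*32479 = (-1 - 16) - 32479 = -17 - 32479 = -32496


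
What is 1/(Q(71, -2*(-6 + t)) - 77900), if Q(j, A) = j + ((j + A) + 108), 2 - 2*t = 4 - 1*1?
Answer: -1/77637 ≈ -1.2880e-5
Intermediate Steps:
t = -½ (t = 1 - (4 - 1*1)/2 = 1 - (4 - 1)/2 = 1 - ½*3 = 1 - 3/2 = -½ ≈ -0.50000)
Q(j, A) = 108 + A + 2*j (Q(j, A) = j + ((A + j) + 108) = j + (108 + A + j) = 108 + A + 2*j)
1/(Q(71, -2*(-6 + t)) - 77900) = 1/((108 - 2*(-6 - ½) + 2*71) - 77900) = 1/((108 - 2*(-13/2) + 142) - 77900) = 1/((108 + 13 + 142) - 77900) = 1/(263 - 77900) = 1/(-77637) = -1/77637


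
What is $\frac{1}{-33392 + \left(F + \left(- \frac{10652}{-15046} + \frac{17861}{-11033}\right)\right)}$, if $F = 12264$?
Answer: $- \frac{83001259}{1753726206697} \approx -4.7329 \cdot 10^{-5}$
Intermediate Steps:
$\frac{1}{-33392 + \left(F + \left(- \frac{10652}{-15046} + \frac{17861}{-11033}\right)\right)} = \frac{1}{-33392 + \left(12264 + \left(- \frac{10652}{-15046} + \frac{17861}{-11033}\right)\right)} = \frac{1}{-33392 + \left(12264 + \left(\left(-10652\right) \left(- \frac{1}{15046}\right) + 17861 \left(- \frac{1}{11033}\right)\right)\right)} = \frac{1}{-33392 + \left(12264 + \left(\frac{5326}{7523} - \frac{17861}{11033}\right)\right)} = \frac{1}{-33392 + \left(12264 - \frac{75606545}{83001259}\right)} = \frac{1}{-33392 + \frac{1017851833831}{83001259}} = \frac{1}{- \frac{1753726206697}{83001259}} = - \frac{83001259}{1753726206697}$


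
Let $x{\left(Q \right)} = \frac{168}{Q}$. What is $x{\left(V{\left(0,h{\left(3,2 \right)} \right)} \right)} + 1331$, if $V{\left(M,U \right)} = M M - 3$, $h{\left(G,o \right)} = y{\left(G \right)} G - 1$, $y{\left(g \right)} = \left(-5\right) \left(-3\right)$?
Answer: $1275$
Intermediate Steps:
$y{\left(g \right)} = 15$
$h{\left(G,o \right)} = -1 + 15 G$ ($h{\left(G,o \right)} = 15 G - 1 = -1 + 15 G$)
$V{\left(M,U \right)} = -3 + M^{2}$ ($V{\left(M,U \right)} = M^{2} - 3 = -3 + M^{2}$)
$x{\left(V{\left(0,h{\left(3,2 \right)} \right)} \right)} + 1331 = \frac{168}{-3 + 0^{2}} + 1331 = \frac{168}{-3 + 0} + 1331 = \frac{168}{-3} + 1331 = 168 \left(- \frac{1}{3}\right) + 1331 = -56 + 1331 = 1275$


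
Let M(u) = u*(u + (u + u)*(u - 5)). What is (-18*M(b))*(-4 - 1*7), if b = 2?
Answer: -3960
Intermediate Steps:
M(u) = u*(u + 2*u*(-5 + u)) (M(u) = u*(u + (2*u)*(-5 + u)) = u*(u + 2*u*(-5 + u)))
(-18*M(b))*(-4 - 1*7) = (-18*2²*(-9 + 2*2))*(-4 - 1*7) = (-72*(-9 + 4))*(-4 - 7) = -72*(-5)*(-11) = -18*(-20)*(-11) = 360*(-11) = -3960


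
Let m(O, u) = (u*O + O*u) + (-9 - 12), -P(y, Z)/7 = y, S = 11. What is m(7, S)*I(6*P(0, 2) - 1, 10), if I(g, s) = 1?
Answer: 133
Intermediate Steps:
P(y, Z) = -7*y
m(O, u) = -21 + 2*O*u (m(O, u) = (O*u + O*u) - 21 = 2*O*u - 21 = -21 + 2*O*u)
m(7, S)*I(6*P(0, 2) - 1, 10) = (-21 + 2*7*11)*1 = (-21 + 154)*1 = 133*1 = 133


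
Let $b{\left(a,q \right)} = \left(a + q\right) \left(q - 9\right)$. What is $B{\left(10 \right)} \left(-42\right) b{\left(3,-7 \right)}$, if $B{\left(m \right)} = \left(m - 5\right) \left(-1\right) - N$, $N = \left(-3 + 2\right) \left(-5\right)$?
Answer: $26880$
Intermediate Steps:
$b{\left(a,q \right)} = \left(-9 + q\right) \left(a + q\right)$ ($b{\left(a,q \right)} = \left(a + q\right) \left(-9 + q\right) = \left(-9 + q\right) \left(a + q\right)$)
$N = 5$ ($N = \left(-1\right) \left(-5\right) = 5$)
$B{\left(m \right)} = - m$ ($B{\left(m \right)} = \left(m - 5\right) \left(-1\right) - 5 = \left(-5 + m\right) \left(-1\right) - 5 = \left(5 - m\right) - 5 = - m$)
$B{\left(10 \right)} \left(-42\right) b{\left(3,-7 \right)} = \left(-1\right) 10 \left(-42\right) \left(\left(-7\right)^{2} - 27 - -63 + 3 \left(-7\right)\right) = \left(-10\right) \left(-42\right) \left(49 - 27 + 63 - 21\right) = 420 \cdot 64 = 26880$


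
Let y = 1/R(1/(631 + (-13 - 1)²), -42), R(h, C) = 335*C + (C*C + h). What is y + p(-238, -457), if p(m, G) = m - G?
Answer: 2228775532/10177061 ≈ 219.00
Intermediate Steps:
R(h, C) = h + C² + 335*C (R(h, C) = 335*C + (C² + h) = 335*C + (h + C²) = h + C² + 335*C)
y = -827/10177061 (y = 1/(1/(631 + (-13 - 1)²) + (-42)² + 335*(-42)) = 1/(1/(631 + (-14)²) + 1764 - 14070) = 1/(1/(631 + 196) + 1764 - 14070) = 1/(1/827 + 1764 - 14070) = 1/(-10177061/827) = -827/10177061 ≈ -8.1261e-5)
y + p(-238, -457) = -827/10177061 + (-238 - 1*(-457)) = -827/10177061 + (-238 + 457) = -827/10177061 + 219 = 2228775532/10177061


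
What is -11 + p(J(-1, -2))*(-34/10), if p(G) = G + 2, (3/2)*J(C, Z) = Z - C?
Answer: -233/15 ≈ -15.533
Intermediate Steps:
J(C, Z) = -2*C/3 + 2*Z/3 (J(C, Z) = 2*(Z - C)/3 = -2*C/3 + 2*Z/3)
p(G) = 2 + G
-11 + p(J(-1, -2))*(-34/10) = -11 + (2 + (-⅔*(-1) + (⅔)*(-2)))*(-34/10) = -11 + (2 + (⅔ - 4/3))*(-34*⅒) = -11 + (2 - ⅔)*(-17/5) = -11 + (4/3)*(-17/5) = -11 - 68/15 = -233/15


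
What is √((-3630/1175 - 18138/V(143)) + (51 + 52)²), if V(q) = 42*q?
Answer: 2*√146679077855310/235235 ≈ 102.97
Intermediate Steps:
√((-3630/1175 - 18138/V(143)) + (51 + 52)²) = √((-3630/1175 - 18138/(42*143)) + (51 + 52)²) = √((-3630*1/1175 - 18138/6006) + 103²) = √((-726/235 - 18138*1/6006) + 10609) = √((-726/235 - 3023/1001) + 10609) = √(-1437131/235235 + 10609) = √(2494170984/235235) = 2*√146679077855310/235235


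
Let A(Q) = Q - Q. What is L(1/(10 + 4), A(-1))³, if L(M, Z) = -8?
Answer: -512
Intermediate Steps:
A(Q) = 0
L(1/(10 + 4), A(-1))³ = (-8)³ = -512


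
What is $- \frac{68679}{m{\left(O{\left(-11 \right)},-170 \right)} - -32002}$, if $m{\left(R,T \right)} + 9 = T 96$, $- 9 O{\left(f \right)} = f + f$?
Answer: $- \frac{68679}{15673} \approx -4.382$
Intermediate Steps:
$O{\left(f \right)} = - \frac{2 f}{9}$ ($O{\left(f \right)} = - \frac{f + f}{9} = - \frac{2 f}{9}$)
$m{\left(R,T \right)} = -9 + 96 T$ ($m{\left(R,T \right)} = -9 + T 96 = -9 + 96 T$)
$- \frac{68679}{m{\left(O{\left(-11 \right)},-170 \right)} - -32002} = - \frac{68679}{\left(-9 + 96 \left(-170\right)\right) - -32002} = - \frac{68679}{\left(-9 - 16320\right) + 32002} = - \frac{68679}{-16329 + 32002} = - \frac{68679}{15673}$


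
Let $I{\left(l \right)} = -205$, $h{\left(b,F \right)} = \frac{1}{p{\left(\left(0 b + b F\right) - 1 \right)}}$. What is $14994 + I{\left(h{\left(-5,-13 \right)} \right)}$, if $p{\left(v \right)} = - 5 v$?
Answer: $14789$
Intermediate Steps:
$h{\left(b,F \right)} = \frac{1}{5 - 5 F b}$ ($h{\left(b,F \right)} = \frac{1}{\left(-5\right) \left(\left(0 b + b F\right) - 1\right)} = \frac{1}{\left(-5\right) \left(\left(0 + F b\right) - 1\right)} = \frac{1}{\left(-5\right) \left(F b - 1\right)} = \frac{1}{\left(-5\right) \left(-1 + F b\right)} = \frac{1}{5 - 5 F b}$)
$14994 + I{\left(h{\left(-5,-13 \right)} \right)} = 14994 - 205 = 14789$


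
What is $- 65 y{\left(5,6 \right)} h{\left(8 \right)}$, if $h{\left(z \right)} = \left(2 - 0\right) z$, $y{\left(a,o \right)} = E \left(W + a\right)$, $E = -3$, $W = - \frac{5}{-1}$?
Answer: $31200$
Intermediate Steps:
$W = 5$ ($W = \left(-5\right) \left(-1\right) = 5$)
$y{\left(a,o \right)} = -15 - 3 a$ ($y{\left(a,o \right)} = - 3 \left(5 + a\right) = -15 - 3 a$)
$h{\left(z \right)} = 2 z$ ($h{\left(z \right)} = \left(2 + 0\right) z = 2 z$)
$- 65 y{\left(5,6 \right)} h{\left(8 \right)} = - 65 \left(-15 - 15\right) 2 \cdot 8 = - 65 \left(-15 - 15\right) 16 = \left(-65\right) \left(-30\right) 16 = 1950 \cdot 16 = 31200$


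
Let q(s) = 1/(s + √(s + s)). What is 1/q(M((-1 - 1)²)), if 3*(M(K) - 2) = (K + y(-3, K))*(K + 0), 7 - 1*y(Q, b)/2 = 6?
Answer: 10 + 2*√5 ≈ 14.472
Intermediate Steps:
y(Q, b) = 2 (y(Q, b) = 14 - 2*6 = 14 - 12 = 2)
M(K) = 2 + K*(2 + K)/3 (M(K) = 2 + ((K + 2)*(K + 0))/3 = 2 + ((2 + K)*K)/3 = 2 + (K*(2 + K))/3 = 2 + K*(2 + K)/3)
q(s) = 1/(s + √2*√s) (q(s) = 1/(s + √(2*s)) = 1/(s + √2*√s))
1/q(M((-1 - 1)²)) = 1/(1/((2 + ((-1 - 1)²)²/3 + 2*(-1 - 1)²/3) + √2*√(2 + ((-1 - 1)²)²/3 + 2*(-1 - 1)²/3))) = 1/(1/((2 + ((-2)²)²/3 + (⅔)*(-2)²) + √2*√(2 + ((-2)²)²/3 + (⅔)*(-2)²))) = 1/(1/((2 + (⅓)*4² + (⅔)*4) + √2*√(2 + (⅓)*4² + (⅔)*4))) = 1/(1/((2 + (⅓)*16 + 8/3) + √2*√(2 + (⅓)*16 + 8/3))) = 1/(1/((2 + 16/3 + 8/3) + √2*√(2 + 16/3 + 8/3))) = 1/(1/(10 + √2*√10)) = 1/(1/(10 + 2*√5)) = 10 + 2*√5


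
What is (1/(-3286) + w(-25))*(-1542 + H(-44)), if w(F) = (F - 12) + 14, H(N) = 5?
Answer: 2191791/62 ≈ 35351.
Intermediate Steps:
w(F) = 2 + F (w(F) = (-12 + F) + 14 = 2 + F)
(1/(-3286) + w(-25))*(-1542 + H(-44)) = (1/(-3286) + (2 - 25))*(-1542 + 5) = (-1/3286 - 23)*(-1537) = -75579/3286*(-1537) = 2191791/62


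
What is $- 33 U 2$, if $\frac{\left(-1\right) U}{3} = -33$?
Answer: $-6534$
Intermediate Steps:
$U = 99$ ($U = \left(-3\right) \left(-33\right) = 99$)
$- 33 U 2 = \left(-33\right) 99 \cdot 2 = \left(-3267\right) 2 = -6534$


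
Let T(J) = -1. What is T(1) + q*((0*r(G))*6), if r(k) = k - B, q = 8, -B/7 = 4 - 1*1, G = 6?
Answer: -1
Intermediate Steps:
B = -21 (B = -7*(4 - 1*1) = -7*(4 - 1) = -7*3 = -21)
r(k) = 21 + k (r(k) = k - 1*(-21) = k + 21 = 21 + k)
T(1) + q*((0*r(G))*6) = -1 + 8*((0*(21 + 6))*6) = -1 + 8*((0*27)*6) = -1 + 8*(0*6) = -1 + 8*0 = -1 + 0 = -1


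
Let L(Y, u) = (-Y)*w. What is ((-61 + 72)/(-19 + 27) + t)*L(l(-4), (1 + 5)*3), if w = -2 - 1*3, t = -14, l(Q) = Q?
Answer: 505/2 ≈ 252.50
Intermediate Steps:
w = -5 (w = -2 - 3 = -5)
L(Y, u) = 5*Y (L(Y, u) = -Y*(-5) = 5*Y)
((-61 + 72)/(-19 + 27) + t)*L(l(-4), (1 + 5)*3) = ((-61 + 72)/(-19 + 27) - 14)*(5*(-4)) = (11/8 - 14)*(-20) = -101/8*(-20) = 505/2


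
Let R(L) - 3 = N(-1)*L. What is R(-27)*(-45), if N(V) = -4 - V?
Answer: -3780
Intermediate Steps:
R(L) = 3 - 3*L (R(L) = 3 + (-4 - 1*(-1))*L = 3 + (-4 + 1)*L = 3 - 3*L)
R(-27)*(-45) = (3 - 3*(-27))*(-45) = (3 + 81)*(-45) = 84*(-45) = -3780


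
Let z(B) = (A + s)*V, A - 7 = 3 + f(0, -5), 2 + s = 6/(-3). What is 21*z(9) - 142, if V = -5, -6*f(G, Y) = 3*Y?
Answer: -2069/2 ≈ -1034.5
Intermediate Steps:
f(G, Y) = -Y/2
s = -4 (s = -2 + 6/(-3) = -2 + 6*(-1/3) = -2 - 2 = -4)
A = 25/2 (A = 7 + (3 - 1/2*(-5)) = 7 + (3 + 5/2) = 7 + 11/2 = 25/2 ≈ 12.500)
z(B) = -85/2 (z(B) = (25/2 - 4)*(-5) = (17/2)*(-5) = -85/2)
21*z(9) - 142 = 21*(-85/2) - 142 = -1785/2 - 142 = -2069/2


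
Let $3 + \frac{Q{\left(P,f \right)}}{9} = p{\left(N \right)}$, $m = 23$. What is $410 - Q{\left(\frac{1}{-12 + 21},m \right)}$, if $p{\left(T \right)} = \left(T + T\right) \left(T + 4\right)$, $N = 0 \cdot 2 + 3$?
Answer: $59$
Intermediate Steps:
$N = 3$ ($N = 0 + 3 = 3$)
$p{\left(T \right)} = 2 T \left(4 + T\right)$
$Q{\left(P,f \right)} = 351$ ($Q{\left(P,f \right)} = -27 + 9 \cdot 2 \cdot 3 \left(4 + 3\right) = -27 + 9 \cdot 2 \cdot 3 \cdot 7 = -27 + 9 \cdot 42 = -27 + 378 = 351$)
$410 - Q{\left(\frac{1}{-12 + 21},m \right)} = 410 - 351 = 59$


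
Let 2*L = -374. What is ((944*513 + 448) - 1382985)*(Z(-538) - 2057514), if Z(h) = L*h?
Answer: 1757821964620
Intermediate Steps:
L = -187 (L = (½)*(-374) = -187)
Z(h) = -187*h
((944*513 + 448) - 1382985)*(Z(-538) - 2057514) = ((944*513 + 448) - 1382985)*(-187*(-538) - 2057514) = ((484272 + 448) - 1382985)*(100606 - 2057514) = (484720 - 1382985)*(-1956908) = -898265*(-1956908) = 1757821964620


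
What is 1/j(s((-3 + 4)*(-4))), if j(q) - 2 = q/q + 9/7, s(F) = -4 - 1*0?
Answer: 7/30 ≈ 0.23333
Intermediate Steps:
s(F) = -4 (s(F) = -4 + 0 = -4)
j(q) = 30/7 (j(q) = 2 + (q/q + 9/7) = 2 + (1 + 9*(⅐)) = 2 + (1 + 9/7) = 2 + 16/7 = 30/7)
1/j(s((-3 + 4)*(-4))) = 1/(30/7) = 7/30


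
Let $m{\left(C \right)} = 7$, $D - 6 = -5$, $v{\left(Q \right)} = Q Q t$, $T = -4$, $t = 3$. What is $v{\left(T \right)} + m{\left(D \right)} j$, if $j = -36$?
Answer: $-204$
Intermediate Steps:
$v{\left(Q \right)} = 3 Q^{2}$ ($v{\left(Q \right)} = Q Q 3 = Q^{2} \cdot 3 = 3 Q^{2}$)
$D = 1$ ($D = 6 - 5 = 1$)
$v{\left(T \right)} + m{\left(D \right)} j = 3 \left(-4\right)^{2} + 7 \left(-36\right) = 3 \cdot 16 - 252 = 48 - 252 = -204$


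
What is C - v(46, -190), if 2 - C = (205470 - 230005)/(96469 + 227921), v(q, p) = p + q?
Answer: 9477095/64878 ≈ 146.08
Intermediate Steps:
C = 134663/64878 (C = 2 - (205470 - 230005)/(96469 + 227921) = 2 - (-24535)/324390 = 2 - 1*(-4907/64878) = 2 + 4907/64878 = 134663/64878 ≈ 2.0756)
C - v(46, -190) = 134663/64878 - (-190 + 46) = 134663/64878 - 1*(-144) = 134663/64878 + 144 = 9477095/64878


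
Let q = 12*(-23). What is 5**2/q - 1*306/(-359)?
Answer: 75481/99084 ≈ 0.76179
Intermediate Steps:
q = -276
5**2/q - 1*306/(-359) = 5**2/(-276) - 1*306/(-359) = 25*(-1/276) - 306*(-1/359) = -25/276 + 306/359 = 75481/99084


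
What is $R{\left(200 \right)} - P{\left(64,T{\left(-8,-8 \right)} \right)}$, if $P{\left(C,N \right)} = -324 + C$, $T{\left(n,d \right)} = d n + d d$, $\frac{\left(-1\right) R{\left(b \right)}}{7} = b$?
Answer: $-1140$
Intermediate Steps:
$R{\left(b \right)} = - 7 b$
$T{\left(n,d \right)} = d^{2} + d n$ ($T{\left(n,d \right)} = d n + d^{2} = d^{2} + d n$)
$R{\left(200 \right)} - P{\left(64,T{\left(-8,-8 \right)} \right)} = \left(-7\right) 200 - \left(-324 + 64\right) = -1400 - -260 = -1400 + 260 = -1140$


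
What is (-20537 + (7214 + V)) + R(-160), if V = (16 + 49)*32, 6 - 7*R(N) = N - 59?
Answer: -78476/7 ≈ -11211.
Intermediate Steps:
R(N) = 65/7 - N/7 (R(N) = 6/7 - (N - 59)/7 = 6/7 - (-59 + N)/7 = 6/7 + (59/7 - N/7) = 65/7 - N/7)
V = 2080 (V = 65*32 = 2080)
(-20537 + (7214 + V)) + R(-160) = (-20537 + (7214 + 2080)) + (65/7 - ⅐*(-160)) = (-20537 + 9294) + (65/7 + 160/7) = -11243 + 225/7 = -78476/7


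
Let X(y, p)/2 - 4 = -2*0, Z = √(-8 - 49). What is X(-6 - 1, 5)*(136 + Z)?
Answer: 1088 + 8*I*√57 ≈ 1088.0 + 60.399*I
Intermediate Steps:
Z = I*√57 (Z = √(-57) = I*√57 ≈ 7.5498*I)
X(y, p) = 8 (X(y, p) = 8 + 2*(-2*0) = 8 + 2*0 = 8 + 0 = 8)
X(-6 - 1, 5)*(136 + Z) = 8*(136 + I*√57) = 1088 + 8*I*√57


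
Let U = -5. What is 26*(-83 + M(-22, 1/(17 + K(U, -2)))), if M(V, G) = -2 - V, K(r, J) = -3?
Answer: -1638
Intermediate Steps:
26*(-83 + M(-22, 1/(17 + K(U, -2)))) = 26*(-83 + (-2 - 1*(-22))) = 26*(-83 + (-2 + 22)) = 26*(-83 + 20) = 26*(-63) = -1638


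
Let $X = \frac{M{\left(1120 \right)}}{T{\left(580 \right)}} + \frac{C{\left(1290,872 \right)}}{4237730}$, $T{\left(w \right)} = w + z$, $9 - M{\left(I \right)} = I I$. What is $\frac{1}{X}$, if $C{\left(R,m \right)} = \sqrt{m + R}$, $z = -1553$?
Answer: $\frac{223658938690695140150}{288340965840863049564049} - \frac{40938590665 \sqrt{2162}}{288340965840863049564049} \approx 0.00077568$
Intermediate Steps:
$M{\left(I \right)} = 9 - I^{2}$ ($M{\left(I \right)} = 9 - I I = 9 - I^{2}$)
$C{\left(R,m \right)} = \sqrt{R + m}$
$T{\left(w \right)} = -1553 + w$ ($T{\left(w \right)} = w - 1553 = -1553 + w$)
$X = \frac{1254391}{973} + \frac{\sqrt{2162}}{4237730}$ ($X = \frac{9 - 1120^{2}}{-1553 + 580} + \frac{\sqrt{1290 + 872}}{4237730} = \frac{9 - 1254400}{-973} + \sqrt{2162} \cdot \frac{1}{4237730} = \left(9 - 1254400\right) \left(- \frac{1}{973}\right) + \frac{\sqrt{2162}}{4237730} = \left(-1254391\right) \left(- \frac{1}{973}\right) + \frac{\sqrt{2162}}{4237730} = \frac{1254391}{973} + \frac{\sqrt{2162}}{4237730} \approx 1289.2$)
$\frac{1}{X} = \frac{1}{\frac{1254391}{973} + \frac{\sqrt{2162}}{4237730}}$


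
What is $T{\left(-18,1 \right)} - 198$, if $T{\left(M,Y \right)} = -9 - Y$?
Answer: $-208$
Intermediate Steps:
$T{\left(-18,1 \right)} - 198 = \left(-9 - 1\right) - 198 = -10 - 198 = -208$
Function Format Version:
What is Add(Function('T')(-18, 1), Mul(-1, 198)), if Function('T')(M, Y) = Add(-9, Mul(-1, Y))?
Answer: -208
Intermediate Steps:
Add(Function('T')(-18, 1), Mul(-1, 198)) = Add(Add(-9, Mul(-1, 1)), Mul(-1, 198)) = Add(Add(-9, -1), -198) = Add(-10, -198) = -208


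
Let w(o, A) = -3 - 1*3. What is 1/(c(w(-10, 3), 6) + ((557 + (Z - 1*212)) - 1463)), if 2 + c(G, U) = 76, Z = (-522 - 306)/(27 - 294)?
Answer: -89/92640 ≈ -0.00096071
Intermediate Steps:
Z = 276/89 (Z = -828/(-267) = -828*(-1/267) = 276/89 ≈ 3.1011)
w(o, A) = -6 (w(o, A) = -3 - 3 = -6)
c(G, U) = 74 (c(G, U) = -2 + 76 = 74)
1/(c(w(-10, 3), 6) + ((557 + (Z - 1*212)) - 1463)) = 1/(74 + ((557 + (276/89 - 1*212)) - 1463)) = 1/(74 + ((557 + (276/89 - 212)) - 1463)) = 1/(74 + ((557 - 18592/89) - 1463)) = 1/(74 + (30981/89 - 1463)) = 1/(74 - 99226/89) = 1/(-92640/89) = -89/92640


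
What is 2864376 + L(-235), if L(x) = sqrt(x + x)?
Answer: 2864376 + I*sqrt(470) ≈ 2.8644e+6 + 21.679*I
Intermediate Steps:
L(x) = sqrt(2)*sqrt(x) (L(x) = sqrt(2*x) = sqrt(2)*sqrt(x))
2864376 + L(-235) = 2864376 + sqrt(2)*sqrt(-235) = 2864376 + sqrt(2)*(I*sqrt(235)) = 2864376 + I*sqrt(470)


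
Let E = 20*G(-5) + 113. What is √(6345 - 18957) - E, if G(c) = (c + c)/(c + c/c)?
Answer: -163 + 2*I*√3153 ≈ -163.0 + 112.3*I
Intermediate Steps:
G(c) = 2*c/(1 + c) (G(c) = (2*c)/(c + 1) = (2*c)/(1 + c) = 2*c/(1 + c))
E = 163 (E = 20*(2*(-5)/(1 - 5)) + 113 = 20*(2*(-5)/(-4)) + 113 = 20*(2*(-5)*(-¼)) + 113 = 20*(5/2) + 113 = 50 + 113 = 163)
√(6345 - 18957) - E = √(6345 - 18957) - 1*163 = √(-12612) - 163 = 2*I*√3153 - 163 = -163 + 2*I*√3153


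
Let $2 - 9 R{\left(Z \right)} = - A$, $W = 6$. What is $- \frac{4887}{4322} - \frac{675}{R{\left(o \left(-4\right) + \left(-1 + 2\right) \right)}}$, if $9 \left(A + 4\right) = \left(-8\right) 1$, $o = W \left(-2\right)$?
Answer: $\frac{59044572}{28093} \approx 2101.8$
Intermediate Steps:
$o = -12$ ($o = 6 \left(-2\right) = -12$)
$A = - \frac{44}{9}$ ($A = -4 + \frac{\left(-8\right) 1}{9} = -4 + \frac{1}{9} \left(-8\right) = -4 - \frac{8}{9} = - \frac{44}{9} \approx -4.8889$)
$R{\left(Z \right)} = - \frac{26}{81}$ ($R{\left(Z \right)} = \frac{2}{9} - \frac{\left(-1\right) \left(- \frac{44}{9}\right)}{9} = \frac{2}{9} - \frac{44}{81} = - \frac{26}{81}$)
$- \frac{4887}{4322} - \frac{675}{R{\left(o \left(-4\right) + \left(-1 + 2\right) \right)}} = - \frac{4887}{4322} - \frac{675}{- \frac{26}{81}} = \left(-4887\right) \frac{1}{4322} - - \frac{54675}{26} = - \frac{4887}{4322} + \frac{54675}{26} = \frac{59044572}{28093}$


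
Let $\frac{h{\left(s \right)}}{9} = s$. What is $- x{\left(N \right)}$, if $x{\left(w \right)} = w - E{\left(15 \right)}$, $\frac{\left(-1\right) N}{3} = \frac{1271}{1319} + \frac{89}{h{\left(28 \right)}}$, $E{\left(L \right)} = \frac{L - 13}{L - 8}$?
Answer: $\frac{469339}{110796} \approx 4.2361$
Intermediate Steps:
$h{\left(s \right)} = 9 s$
$E{\left(L \right)} = \frac{-13 + L}{-8 + L}$
$N = - \frac{437683}{110796}$ ($N = - 3 \left(\frac{1271}{1319} + \frac{89}{9 \cdot 28}\right) = - 3 \left(1271 \cdot \frac{1}{1319} + \frac{89}{252}\right) = - 3 \left(\frac{1271}{1319} + 89 \cdot \frac{1}{252}\right) = - 3 \left(\frac{1271}{1319} + \frac{89}{252}\right) = \left(-3\right) \frac{437683}{332388} = - \frac{437683}{110796} \approx -3.9504$)
$x{\left(w \right)} = - \frac{2}{7} + w$ ($x{\left(w \right)} = w - \frac{-13 + 15}{-8 + 15} = w - \frac{1}{7} \cdot 2 = w - \frac{2}{7} = - \frac{2}{7} + w$)
$- x{\left(N \right)} = - (- \frac{2}{7} - \frac{437683}{110796}) = \left(-1\right) \left(- \frac{469339}{110796}\right) = \frac{469339}{110796}$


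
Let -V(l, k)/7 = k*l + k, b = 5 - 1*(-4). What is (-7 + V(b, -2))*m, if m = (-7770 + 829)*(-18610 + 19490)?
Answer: -812374640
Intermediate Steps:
b = 9 (b = 5 + 4 = 9)
V(l, k) = -7*k - 7*k*l (V(l, k) = -7*(k*l + k) = -7*(k + k*l) = -7*k - 7*k*l)
m = -6108080 (m = -6941*880 = -6108080)
(-7 + V(b, -2))*m = (-7 - 7*(-2)*(1 + 9))*(-6108080) = (-7 - 7*(-2)*10)*(-6108080) = (-7 + 140)*(-6108080) = 133*(-6108080) = -812374640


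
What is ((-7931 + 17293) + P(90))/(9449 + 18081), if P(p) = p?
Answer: 4726/13765 ≈ 0.34333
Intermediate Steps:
((-7931 + 17293) + P(90))/(9449 + 18081) = ((-7931 + 17293) + 90)/(9449 + 18081) = (9362 + 90)/27530 = 9452*(1/27530) = 4726/13765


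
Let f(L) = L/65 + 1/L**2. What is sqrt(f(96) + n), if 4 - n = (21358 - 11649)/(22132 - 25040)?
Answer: sqrt(181425104903185)/4536480 ≈ 2.9691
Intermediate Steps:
f(L) = L**(-2) + L/65 (f(L) = L*(1/65) + 1/L**2 = L/65 + L**(-2) = L**(-2) + L/65)
n = 21341/2908 (n = 4 - (21358 - 11649)/(22132 - 25040) = 4 - 9709/(-2908) = 4 - 9709*(-1)/2908 = 4 - 1*(-9709/2908) = 4 + 9709/2908 = 21341/2908 ≈ 7.3387)
sqrt(f(96) + n) = sqrt((96**(-2) + (1/65)*96) + 21341/2908) = sqrt((1/9216 + 96/65) + 21341/2908) = sqrt(884801/599040 + 21341/2908) = sqrt(3839278487/435502080) = sqrt(181425104903185)/4536480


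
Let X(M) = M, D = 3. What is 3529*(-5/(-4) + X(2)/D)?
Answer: 81167/12 ≈ 6763.9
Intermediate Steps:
3529*(-5/(-4) + X(2)/D) = 3529*(-5/(-4) + 2/3) = 3529*(-5*(-¼) + 2*(⅓)) = 3529*(5/4 + ⅔) = 3529*(23/12) = 81167/12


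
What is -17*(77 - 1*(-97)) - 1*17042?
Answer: -20000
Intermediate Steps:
-17*(77 - 1*(-97)) - 1*17042 = -17*(77 + 97) - 17042 = -17*174 - 17042 = -2958 - 17042 = -20000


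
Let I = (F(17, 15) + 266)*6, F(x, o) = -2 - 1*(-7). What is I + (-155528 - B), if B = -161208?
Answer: 7306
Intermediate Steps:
F(x, o) = 5 (F(x, o) = -2 + 7 = 5)
I = 1626 (I = (5 + 266)*6 = 271*6 = 1626)
I + (-155528 - B) = 1626 + (-155528 - 1*(-161208)) = 1626 + (-155528 + 161208) = 1626 + 5680 = 7306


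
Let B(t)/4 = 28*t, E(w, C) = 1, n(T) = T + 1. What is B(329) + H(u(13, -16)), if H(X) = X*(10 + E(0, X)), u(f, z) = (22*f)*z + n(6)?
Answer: -13411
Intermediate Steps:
n(T) = 1 + T
u(f, z) = 7 + 22*f*z (u(f, z) = (22*f)*z + (1 + 6) = 22*f*z + 7 = 7 + 22*f*z)
B(t) = 112*t (B(t) = 4*(28*t) = 112*t)
H(X) = 11*X (H(X) = X*(10 + 1) = X*11 = 11*X)
B(329) + H(u(13, -16)) = 112*329 + 11*(7 + 22*13*(-16)) = 36848 + 11*(7 - 4576) = 36848 + 11*(-4569) = 36848 - 50259 = -13411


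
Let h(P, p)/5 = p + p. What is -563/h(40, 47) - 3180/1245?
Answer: -146369/39010 ≈ -3.7521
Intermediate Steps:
h(P, p) = 10*p (h(P, p) = 5*(p + p) = 5*(2*p) = 10*p)
-563/h(40, 47) - 3180/1245 = -563/(10*47) - 3180/1245 = -563/470 - 3180*1/1245 = -563*1/470 - 212/83 = -563/470 - 212/83 = -146369/39010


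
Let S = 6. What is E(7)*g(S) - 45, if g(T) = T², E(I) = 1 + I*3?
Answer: 747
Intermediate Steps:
E(I) = 1 + 3*I
E(7)*g(S) - 45 = (1 + 3*7)*6² - 45 = (1 + 21)*36 - 45 = 22*36 - 45 = 792 - 45 = 747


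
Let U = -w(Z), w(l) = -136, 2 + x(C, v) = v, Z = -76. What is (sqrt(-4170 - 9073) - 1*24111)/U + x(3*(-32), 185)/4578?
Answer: -18392545/103768 + I*sqrt(13243)/136 ≈ -177.25 + 0.84616*I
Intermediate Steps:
x(C, v) = -2 + v
U = 136 (U = -1*(-136) = 136)
(sqrt(-4170 - 9073) - 1*24111)/U + x(3*(-32), 185)/4578 = (sqrt(-4170 - 9073) - 1*24111)/136 + (-2 + 185)/4578 = (sqrt(-13243) - 24111)*(1/136) + 183*(1/4578) = (I*sqrt(13243) - 24111)*(1/136) + 61/1526 = (-24111 + I*sqrt(13243))*(1/136) + 61/1526 = (-24111/136 + I*sqrt(13243)/136) + 61/1526 = -18392545/103768 + I*sqrt(13243)/136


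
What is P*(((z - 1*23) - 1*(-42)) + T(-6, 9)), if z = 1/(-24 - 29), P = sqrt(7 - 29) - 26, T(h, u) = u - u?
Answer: -26156/53 + 1006*I*sqrt(22)/53 ≈ -493.51 + 89.029*I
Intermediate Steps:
T(h, u) = 0
P = -26 + I*sqrt(22) (P = sqrt(-22) - 26 = I*sqrt(22) - 26 = -26 + I*sqrt(22) ≈ -26.0 + 4.6904*I)
z = -1/53 (z = 1/(-53) = -1/53 ≈ -0.018868)
P*(((z - 1*23) - 1*(-42)) + T(-6, 9)) = (-26 + I*sqrt(22))*(((-1/53 - 1*23) - 1*(-42)) + 0) = (-26 + I*sqrt(22))*(((-1/53 - 23) + 42) + 0) = (-26 + I*sqrt(22))*((-1220/53 + 42) + 0) = (-26 + I*sqrt(22))*(1006/53 + 0) = (-26 + I*sqrt(22))*(1006/53) = -26156/53 + 1006*I*sqrt(22)/53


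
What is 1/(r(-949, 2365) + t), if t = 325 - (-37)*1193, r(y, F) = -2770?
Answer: 1/41696 ≈ 2.3983e-5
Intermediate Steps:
t = 44466 (t = 325 - 37*(-1193) = 325 + 44141 = 44466)
1/(r(-949, 2365) + t) = 1/(-2770 + 44466) = 1/41696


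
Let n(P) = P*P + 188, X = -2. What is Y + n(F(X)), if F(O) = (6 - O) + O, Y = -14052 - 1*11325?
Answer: -25153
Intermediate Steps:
Y = -25377 (Y = -14052 - 11325 = -25377)
F(O) = 6
n(P) = 188 + P² (n(P) = P² + 188 = 188 + P²)
Y + n(F(X)) = -25377 + (188 + 6²) = -25377 + (188 + 36) = -25377 + 224 = -25153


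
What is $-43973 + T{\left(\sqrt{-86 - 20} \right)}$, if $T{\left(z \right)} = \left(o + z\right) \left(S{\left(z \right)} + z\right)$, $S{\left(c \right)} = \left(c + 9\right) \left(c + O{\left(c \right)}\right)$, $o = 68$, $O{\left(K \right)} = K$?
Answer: $-60403 + 1080 i \sqrt{106} \approx -60403.0 + 11119.0 i$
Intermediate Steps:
$S{\left(c \right)} = 2 c \left(9 + c\right)$ ($S{\left(c \right)} = \left(c + 9\right) \left(c + c\right) = \left(9 + c\right) 2 c = 2 c \left(9 + c\right)$)
$T{\left(z \right)} = \left(68 + z\right) \left(z + 2 z \left(9 + z\right)\right)$ ($T{\left(z \right)} = \left(68 + z\right) \left(2 z \left(9 + z\right) + z\right) = \left(68 + z\right) \left(z + 2 z \left(9 + z\right)\right)$)
$-43973 + T{\left(\sqrt{-86 - 20} \right)} = -43973 + \sqrt{-86 - 20} \left(1292 + 2 \left(\sqrt{-86 - 20}\right)^{2} + 155 \sqrt{-86 - 20}\right) = -43973 + \sqrt{-106} \left(1292 + 2 \left(\sqrt{-106}\right)^{2} + 155 \sqrt{-106}\right) = -43973 + i \sqrt{106} \left(1292 + 2 \left(i \sqrt{106}\right)^{2} + 155 i \sqrt{106}\right) = -43973 + i \sqrt{106} \left(1292 + 2 \left(-106\right) + 155 i \sqrt{106}\right) = -43973 + i \sqrt{106} \left(1292 - 212 + 155 i \sqrt{106}\right) = -43973 + i \sqrt{106} \left(1080 + 155 i \sqrt{106}\right)$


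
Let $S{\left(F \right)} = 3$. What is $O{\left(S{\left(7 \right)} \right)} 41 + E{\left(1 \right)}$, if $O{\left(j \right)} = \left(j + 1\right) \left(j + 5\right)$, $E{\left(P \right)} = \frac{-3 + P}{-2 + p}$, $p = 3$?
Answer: $1310$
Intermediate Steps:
$E{\left(P \right)} = -3 + P$ ($E{\left(P \right)} = \frac{-3 + P}{-2 + 3} = \frac{-3 + P}{1} = \left(-3 + P\right) 1 = -3 + P$)
$O{\left(j \right)} = \left(1 + j\right) \left(5 + j\right)$
$O{\left(S{\left(7 \right)} \right)} 41 + E{\left(1 \right)} = \left(5 + 3^{2} + 6 \cdot 3\right) 41 + \left(-3 + 1\right) = \left(5 + 9 + 18\right) 41 - 2 = 32 \cdot 41 - 2 = 1312 - 2 = 1310$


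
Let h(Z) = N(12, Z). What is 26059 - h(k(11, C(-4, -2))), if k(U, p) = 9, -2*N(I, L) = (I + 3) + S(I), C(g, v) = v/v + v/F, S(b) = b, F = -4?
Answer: 52145/2 ≈ 26073.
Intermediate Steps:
C(g, v) = 1 - v/4 (C(g, v) = v/v + v/(-4) = 1 + v*(-¼) = 1 - v/4)
N(I, L) = -3/2 - I (N(I, L) = -((I + 3) + I)/2 = -((3 + I) + I)/2 = -(3 + 2*I)/2 = -3/2 - I)
h(Z) = -27/2 (h(Z) = -3/2 - 1*12 = -3/2 - 12 = -27/2)
26059 - h(k(11, C(-4, -2))) = 26059 - 1*(-27/2) = 26059 + 27/2 = 52145/2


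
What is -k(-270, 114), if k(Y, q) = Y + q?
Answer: 156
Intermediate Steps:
-k(-270, 114) = -(-270 + 114) = -1*(-156) = 156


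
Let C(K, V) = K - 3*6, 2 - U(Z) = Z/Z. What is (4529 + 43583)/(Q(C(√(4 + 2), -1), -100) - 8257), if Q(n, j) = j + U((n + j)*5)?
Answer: -12028/2089 ≈ -5.7578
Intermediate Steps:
U(Z) = 1 (U(Z) = 2 - Z/Z = 2 - 1*1 = 2 - 1 = 1)
C(K, V) = -18 + K (C(K, V) = K - 18 = -18 + K)
Q(n, j) = 1 + j (Q(n, j) = j + 1 = 1 + j)
(4529 + 43583)/(Q(C(√(4 + 2), -1), -100) - 8257) = (4529 + 43583)/((1 - 100) - 8257) = 48112/(-99 - 8257) = 48112/(-8356) = 48112*(-1/8356) = -12028/2089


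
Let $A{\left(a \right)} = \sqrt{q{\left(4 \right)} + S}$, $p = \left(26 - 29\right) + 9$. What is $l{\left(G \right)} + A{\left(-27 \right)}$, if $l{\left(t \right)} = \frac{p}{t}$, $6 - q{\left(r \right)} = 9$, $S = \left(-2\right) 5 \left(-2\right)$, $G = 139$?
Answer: $\frac{6}{139} + \sqrt{17} \approx 4.1663$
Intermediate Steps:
$p = 6$ ($p = -3 + 9 = 6$)
$S = 20$ ($S = \left(-10\right) \left(-2\right) = 20$)
$q{\left(r \right)} = -3$ ($q{\left(r \right)} = 6 - 9 = -3$)
$l{\left(t \right)} = \frac{6}{t}$
$A{\left(a \right)} = \sqrt{17}$ ($A{\left(a \right)} = \sqrt{-3 + 20} = \sqrt{17}$)
$l{\left(G \right)} + A{\left(-27 \right)} = \frac{6}{139} + \sqrt{17}$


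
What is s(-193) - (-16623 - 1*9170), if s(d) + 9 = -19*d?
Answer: 29451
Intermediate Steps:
s(d) = -9 - 19*d
s(-193) - (-16623 - 1*9170) = (-9 - 19*(-193)) - (-16623 - 1*9170) = (-9 + 3667) - (-16623 - 9170) = 3658 - 1*(-25793) = 3658 + 25793 = 29451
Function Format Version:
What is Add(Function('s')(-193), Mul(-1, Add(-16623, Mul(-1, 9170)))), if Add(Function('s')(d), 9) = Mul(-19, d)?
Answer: 29451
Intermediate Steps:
Function('s')(d) = Add(-9, Mul(-19, d))
Add(Function('s')(-193), Mul(-1, Add(-16623, Mul(-1, 9170)))) = Add(Add(-9, Mul(-19, -193)), Mul(-1, Add(-16623, Mul(-1, 9170)))) = Add(Add(-9, 3667), Mul(-1, Add(-16623, -9170))) = Add(3658, Mul(-1, -25793)) = Add(3658, 25793) = 29451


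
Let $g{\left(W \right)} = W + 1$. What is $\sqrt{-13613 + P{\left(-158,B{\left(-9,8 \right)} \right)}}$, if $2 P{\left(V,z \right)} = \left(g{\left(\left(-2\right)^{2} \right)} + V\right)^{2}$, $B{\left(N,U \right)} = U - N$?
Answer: $\frac{i \sqrt{7634}}{2} \approx 43.686 i$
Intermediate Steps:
$g{\left(W \right)} = 1 + W$
$P{\left(V,z \right)} = \frac{\left(5 + V\right)^{2}}{2}$ ($P{\left(V,z \right)} = \frac{\left(\left(1 + \left(-2\right)^{2}\right) + V\right)^{2}}{2} = \frac{\left(\left(1 + 4\right) + V\right)^{2}}{2} = \frac{\left(5 + V\right)^{2}}{2}$)
$\sqrt{-13613 + P{\left(-158,B{\left(-9,8 \right)} \right)}} = \sqrt{-13613 + \frac{\left(5 - 158\right)^{2}}{2}} = \sqrt{-13613 + \frac{\left(-153\right)^{2}}{2}} = \sqrt{-13613 + \frac{1}{2} \cdot 23409} = \sqrt{-13613 + \frac{23409}{2}} = \sqrt{- \frac{3817}{2}} = \frac{i \sqrt{7634}}{2}$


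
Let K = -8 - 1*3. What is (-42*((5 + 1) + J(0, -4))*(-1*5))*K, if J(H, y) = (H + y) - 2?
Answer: 0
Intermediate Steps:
J(H, y) = -2 + H + y
K = -11 (K = -8 - 3 = -11)
(-42*((5 + 1) + J(0, -4))*(-1*5))*K = -42*((5 + 1) + (-2 + 0 - 4))*(-1*5)*(-11) = -42*(6 - 6)*(-5)*(-11) = -0*(-5)*(-11) = -42*0*(-11) = 0*(-11) = 0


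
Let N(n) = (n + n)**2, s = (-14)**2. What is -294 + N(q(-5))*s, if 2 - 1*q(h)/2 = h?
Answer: 153370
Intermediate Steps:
s = 196
q(h) = 4 - 2*h
N(n) = 4*n**2 (N(n) = (2*n)**2 = 4*n**2)
-294 + N(q(-5))*s = -294 + (4*(4 - 2*(-5))**2)*196 = -294 + (4*(4 + 10)**2)*196 = -294 + (4*14**2)*196 = -294 + (4*196)*196 = -294 + 784*196 = -294 + 153664 = 153370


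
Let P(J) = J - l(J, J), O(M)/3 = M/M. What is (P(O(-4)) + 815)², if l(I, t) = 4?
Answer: 662596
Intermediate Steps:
O(M) = 3 (O(M) = 3*(M/M) = 3*1 = 3)
P(J) = -4 + J (P(J) = J - 1*4 = J - 4 = -4 + J)
(P(O(-4)) + 815)² = ((-4 + 3) + 815)² = (-1 + 815)² = 814² = 662596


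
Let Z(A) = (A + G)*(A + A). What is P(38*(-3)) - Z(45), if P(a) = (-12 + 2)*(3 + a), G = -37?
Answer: 390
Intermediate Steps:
Z(A) = 2*A*(-37 + A) (Z(A) = (A - 37)*(A + A) = (-37 + A)*(2*A) = 2*A*(-37 + A))
P(a) = -30 - 10*a (P(a) = -10*(3 + a) = -30 - 10*a)
P(38*(-3)) - Z(45) = (-30 - 380*(-3)) - 2*45*(-37 + 45) = (-30 - 10*(-114)) - 2*45*8 = (-30 + 1140) - 1*720 = 1110 - 720 = 390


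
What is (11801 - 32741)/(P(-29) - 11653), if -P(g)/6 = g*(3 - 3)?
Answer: 20940/11653 ≈ 1.7970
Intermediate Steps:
P(g) = 0 (P(g) = -6*g*(3 - 3) = -6*g*0 = -6*0 = 0)
(11801 - 32741)/(P(-29) - 11653) = (11801 - 32741)/(0 - 11653) = -20940/(-11653) = -20940*(-1/11653) = 20940/11653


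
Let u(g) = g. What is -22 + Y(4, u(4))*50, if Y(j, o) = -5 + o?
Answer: -72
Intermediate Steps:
-22 + Y(4, u(4))*50 = -22 + (-5 + 4)*50 = -22 - 1*50 = -22 - 50 = -72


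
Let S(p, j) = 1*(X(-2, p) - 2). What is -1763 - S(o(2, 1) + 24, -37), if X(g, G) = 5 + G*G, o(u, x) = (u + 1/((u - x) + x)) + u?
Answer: -10313/4 ≈ -2578.3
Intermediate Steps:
o(u, x) = 1/u + 2*u (o(u, x) = (u + 1/u) + u = 1/u + 2*u)
X(g, G) = 5 + G**2
S(p, j) = 3 + p**2 (S(p, j) = 1*((5 + p**2) - 2) = 1*(3 + p**2) = 3 + p**2)
-1763 - S(o(2, 1) + 24, -37) = -1763 - (3 + ((1/2 + 2*2) + 24)**2) = -1763 - (3 + ((1/2 + 4) + 24)**2) = -1763 - (3 + (9/2 + 24)**2) = -1763 - (3 + (57/2)**2) = -1763 - (3 + 3249/4) = -1763 - 1*3261/4 = -1763 - 3261/4 = -10313/4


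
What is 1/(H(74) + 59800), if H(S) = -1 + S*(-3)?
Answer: 1/59577 ≈ 1.6785e-5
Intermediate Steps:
H(S) = -1 - 3*S
1/(H(74) + 59800) = 1/((-1 - 3*74) + 59800) = 1/((-1 - 222) + 59800) = 1/(-223 + 59800) = 1/59577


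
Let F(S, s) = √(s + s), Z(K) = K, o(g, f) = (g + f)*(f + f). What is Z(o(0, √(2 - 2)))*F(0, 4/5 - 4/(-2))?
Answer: 0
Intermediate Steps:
o(g, f) = 2*f*(f + g) (o(g, f) = (f + g)*(2*f) = 2*f*(f + g))
F(S, s) = √2*√s (F(S, s) = √(2*s) = √2*√s)
Z(o(0, √(2 - 2)))*F(0, 4/5 - 4/(-2)) = (2*√(2 - 2)*(√(2 - 2) + 0))*(√2*√(4/5 - 4/(-2))) = (2*√0*(√0 + 0))*(√2*√(4*(⅕) - 4*(-½))) = (2*0*(0 + 0))*(√2*√(⅘ + 2)) = (2*0*0)*(√2*√(14/5)) = 0*(√2*(√70/5)) = 0*(2*√35/5) = 0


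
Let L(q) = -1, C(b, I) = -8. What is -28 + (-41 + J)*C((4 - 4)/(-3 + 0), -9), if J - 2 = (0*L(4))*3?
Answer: 284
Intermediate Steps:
J = 2 (J = 2 + (0*(-1))*3 = 2 + 0*3 = 2 + 0 = 2)
-28 + (-41 + J)*C((4 - 4)/(-3 + 0), -9) = -28 + (-41 + 2)*(-8) = -28 - 39*(-8) = -28 + 312 = 284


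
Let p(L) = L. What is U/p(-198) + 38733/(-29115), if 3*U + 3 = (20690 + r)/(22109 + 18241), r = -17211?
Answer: -20553902023/15507231300 ≈ -1.3254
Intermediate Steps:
U = -117571/121050 (U = -1 + ((20690 - 17211)/(22109 + 18241))/3 = -1 + (3479/40350)/3 = -1 + (3479*(1/40350))/3 = -1 + (⅓)*(3479/40350) = -1 + 3479/121050 = -117571/121050 ≈ -0.97126)
U/p(-198) + 38733/(-29115) = -117571/121050/(-198) + 38733/(-29115) = -117571/121050*(-1/198) + 38733*(-1/29115) = 117571/23967900 - 12911/9705 = -20553902023/15507231300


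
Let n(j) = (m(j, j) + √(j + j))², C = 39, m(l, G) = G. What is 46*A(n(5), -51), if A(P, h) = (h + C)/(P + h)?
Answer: -368/31 - 230*√10/31 ≈ -35.333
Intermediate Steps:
n(j) = (j + √2*√j)² (n(j) = (j + √(j + j))² = (j + √(2*j))² = (j + √2*√j)²)
A(P, h) = (39 + h)/(P + h) (A(P, h) = (h + 39)/(P + h) = (39 + h)/(P + h))
46*A(n(5), -51) = 46*((39 - 51)/((5 + √2*√5)² - 51)) = 46*(-12/((5 + √10)² - 51)) = 46*(-12/(-51 + (5 + √10)²)) = -552/(-51 + (5 + √10)²)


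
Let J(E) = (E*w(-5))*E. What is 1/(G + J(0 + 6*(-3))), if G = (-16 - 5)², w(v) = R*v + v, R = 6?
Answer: -1/10899 ≈ -9.1752e-5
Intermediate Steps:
w(v) = 7*v (w(v) = 6*v + v = 7*v)
J(E) = -35*E² (J(E) = (E*(7*(-5)))*E = (E*(-35))*E = (-35*E)*E = -35*E²)
G = 441 (G = (-21)² = 441)
1/(G + J(0 + 6*(-3))) = 1/(441 - 35*(0 + 6*(-3))²) = 1/(441 - 35*(0 - 18)²) = 1/(441 - 35*(-18)²) = 1/(441 - 35*324) = 1/(441 - 11340) = 1/(-10899) = -1/10899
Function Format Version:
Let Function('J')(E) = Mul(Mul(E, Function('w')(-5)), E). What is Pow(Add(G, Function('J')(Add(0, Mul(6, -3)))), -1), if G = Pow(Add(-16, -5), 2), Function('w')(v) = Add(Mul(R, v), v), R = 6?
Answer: Rational(-1, 10899) ≈ -9.1752e-5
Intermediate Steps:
Function('w')(v) = Mul(7, v) (Function('w')(v) = Add(Mul(6, v), v) = Mul(7, v))
Function('J')(E) = Mul(-35, Pow(E, 2)) (Function('J')(E) = Mul(Mul(E, Mul(7, -5)), E) = Mul(Mul(E, -35), E) = Mul(Mul(-35, E), E) = Mul(-35, Pow(E, 2)))
G = 441 (G = Pow(-21, 2) = 441)
Pow(Add(G, Function('J')(Add(0, Mul(6, -3)))), -1) = Pow(Add(441, Mul(-35, Pow(Add(0, Mul(6, -3)), 2))), -1) = Pow(Add(441, Mul(-35, Pow(Add(0, -18), 2))), -1) = Pow(Add(441, Mul(-35, Pow(-18, 2))), -1) = Pow(Add(441, Mul(-35, 324)), -1) = Pow(Add(441, -11340), -1) = Pow(-10899, -1) = Rational(-1, 10899)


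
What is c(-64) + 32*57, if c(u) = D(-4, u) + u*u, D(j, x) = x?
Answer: 5856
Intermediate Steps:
c(u) = u + u² (c(u) = u + u*u = u + u²)
c(-64) + 32*57 = -64*(1 - 64) + 32*57 = -64*(-63) + 1824 = 4032 + 1824 = 5856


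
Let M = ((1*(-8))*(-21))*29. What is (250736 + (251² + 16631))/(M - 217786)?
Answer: -165184/106457 ≈ -1.5516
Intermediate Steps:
M = 4872 (M = -8*(-21)*29 = 168*29 = 4872)
(250736 + (251² + 16631))/(M - 217786) = (250736 + (251² + 16631))/(4872 - 217786) = (250736 + (63001 + 16631))/(-212914) = (250736 + 79632)*(-1/212914) = 330368*(-1/212914) = -165184/106457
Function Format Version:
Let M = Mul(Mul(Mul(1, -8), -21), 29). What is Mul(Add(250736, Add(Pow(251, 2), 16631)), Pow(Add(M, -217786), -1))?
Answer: Rational(-165184, 106457) ≈ -1.5516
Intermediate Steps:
M = 4872 (M = Mul(Mul(-8, -21), 29) = Mul(168, 29) = 4872)
Mul(Add(250736, Add(Pow(251, 2), 16631)), Pow(Add(M, -217786), -1)) = Mul(Add(250736, Add(Pow(251, 2), 16631)), Pow(Add(4872, -217786), -1)) = Mul(Add(250736, Add(63001, 16631)), Pow(-212914, -1)) = Mul(Add(250736, 79632), Rational(-1, 212914)) = Mul(330368, Rational(-1, 212914)) = Rational(-165184, 106457)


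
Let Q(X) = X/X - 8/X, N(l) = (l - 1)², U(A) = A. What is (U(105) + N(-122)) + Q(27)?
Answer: 411337/27 ≈ 15235.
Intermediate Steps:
N(l) = (-1 + l)²
Q(X) = 1 - 8/X
(U(105) + N(-122)) + Q(27) = (105 + (-1 - 122)²) + (-8 + 27)/27 = (105 + (-123)²) + (1/27)*19 = (105 + 15129) + 19/27 = 15234 + 19/27 = 411337/27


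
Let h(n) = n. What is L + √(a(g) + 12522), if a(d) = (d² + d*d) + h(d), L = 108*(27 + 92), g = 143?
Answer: 12852 + √53563 ≈ 13083.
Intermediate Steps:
L = 12852 (L = 108*119 = 12852)
a(d) = d + 2*d² (a(d) = (d² + d*d) + d = (d² + d²) + d = 2*d² + d = d + 2*d²)
L + √(a(g) + 12522) = 12852 + √(143*(1 + 2*143) + 12522) = 12852 + √(143*(1 + 286) + 12522) = 12852 + √(143*287 + 12522) = 12852 + √(41041 + 12522) = 12852 + √53563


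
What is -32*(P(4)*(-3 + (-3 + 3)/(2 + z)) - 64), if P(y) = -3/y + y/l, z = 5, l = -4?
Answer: 1880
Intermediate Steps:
P(y) = -3/y - y/4 (P(y) = -3/y + y/(-4) = -3/y + y*(-¼) = -3/y - y/4)
-32*(P(4)*(-3 + (-3 + 3)/(2 + z)) - 64) = -32*((-3/4 - ¼*4)*(-3 + (-3 + 3)/(2 + 5)) - 64) = -32*((-3*¼ - 1)*(-3 + 0/7) - 64) = -32*((-¾ - 1)*(-3 + 0*(⅐)) - 64) = -32*(-7*(-3 + 0)/4 - 64) = -32*(-7/4*(-3) - 64) = -32*(21/4 - 64) = -32*(-235/4) = 1880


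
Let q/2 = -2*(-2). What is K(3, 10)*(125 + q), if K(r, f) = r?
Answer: 399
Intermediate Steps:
q = 8 (q = 2*(-2*(-2)) = 2*4 = 8)
K(3, 10)*(125 + q) = 3*(125 + 8) = 3*133 = 399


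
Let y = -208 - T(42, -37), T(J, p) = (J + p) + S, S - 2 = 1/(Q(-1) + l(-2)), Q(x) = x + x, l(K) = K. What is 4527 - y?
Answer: 18967/4 ≈ 4741.8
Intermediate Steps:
Q(x) = 2*x
S = 7/4 (S = 2 + 1/(2*(-1) - 2) = 2 + 1/(-2 - 2) = 2 + 1/(-4) = 2 - ¼ = 7/4 ≈ 1.7500)
T(J, p) = 7/4 + J + p (T(J, p) = (J + p) + 7/4 = 7/4 + J + p)
y = -859/4 (y = -208 - (7/4 + 42 - 37) = -208 - 1*27/4 = -208 - 27/4 = -859/4 ≈ -214.75)
4527 - y = 4527 - 1*(-859/4) = 4527 + 859/4 = 18967/4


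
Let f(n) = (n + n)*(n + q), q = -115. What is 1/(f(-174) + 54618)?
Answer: 1/155190 ≈ 6.4437e-6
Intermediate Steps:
f(n) = 2*n*(-115 + n) (f(n) = (n + n)*(n - 115) = (2*n)*(-115 + n) = 2*n*(-115 + n))
1/(f(-174) + 54618) = 1/(2*(-174)*(-115 - 174) + 54618) = 1/(2*(-174)*(-289) + 54618) = 1/(100572 + 54618) = 1/155190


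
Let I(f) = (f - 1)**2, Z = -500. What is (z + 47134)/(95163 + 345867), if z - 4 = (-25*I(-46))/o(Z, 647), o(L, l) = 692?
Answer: 10854757/101730920 ≈ 0.10670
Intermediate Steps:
I(f) = (-1 + f)**2
z = -52457/692 (z = 4 - 25*(-1 - 46)**2/692 = 4 - 25*(-47)**2*(1/692) = 4 - 25*2209*(1/692) = 4 - 55225*1/692 = 4 - 55225/692 = -52457/692 ≈ -75.805)
(z + 47134)/(95163 + 345867) = (-52457/692 + 47134)/(95163 + 345867) = (32564271/692)/441030 = (32564271/692)*(1/441030) = 10854757/101730920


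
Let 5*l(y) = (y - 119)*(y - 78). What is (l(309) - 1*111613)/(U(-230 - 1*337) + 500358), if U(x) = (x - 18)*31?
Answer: -102835/482223 ≈ -0.21325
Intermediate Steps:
l(y) = (-119 + y)*(-78 + y)/5 (l(y) = ((y - 119)*(y - 78))/5 = ((-119 + y)*(-78 + y))/5 = (-119 + y)*(-78 + y)/5)
U(x) = -558 + 31*x (U(x) = (-18 + x)*31 = -558 + 31*x)
(l(309) - 1*111613)/(U(-230 - 1*337) + 500358) = ((9282/5 - 197/5*309 + (⅕)*309²) - 1*111613)/((-558 + 31*(-230 - 1*337)) + 500358) = ((9282/5 - 60873/5 + (⅕)*95481) - 111613)/((-558 + 31*(-230 - 337)) + 500358) = ((9282/5 - 60873/5 + 95481/5) - 111613)/((-558 + 31*(-567)) + 500358) = (8778 - 111613)/((-558 - 17577) + 500358) = -102835/(-18135 + 500358) = -102835/482223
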